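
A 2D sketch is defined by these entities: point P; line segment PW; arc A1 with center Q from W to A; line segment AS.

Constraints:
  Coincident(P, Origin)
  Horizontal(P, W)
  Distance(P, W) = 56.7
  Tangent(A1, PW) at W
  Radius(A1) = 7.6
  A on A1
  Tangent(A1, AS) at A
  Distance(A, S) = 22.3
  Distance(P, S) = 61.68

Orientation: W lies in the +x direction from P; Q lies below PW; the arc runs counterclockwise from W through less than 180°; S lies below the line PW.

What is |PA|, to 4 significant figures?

50.05

Checks: ∠(QW, WP) = 90.00° ✓; |QW| = 7.600 ✓; |QA| = 7.600 ✓; ∠(QA, AS) = 90.00° ✓; |AS| = 22.30 ✓; |PS| = 61.68 ✓.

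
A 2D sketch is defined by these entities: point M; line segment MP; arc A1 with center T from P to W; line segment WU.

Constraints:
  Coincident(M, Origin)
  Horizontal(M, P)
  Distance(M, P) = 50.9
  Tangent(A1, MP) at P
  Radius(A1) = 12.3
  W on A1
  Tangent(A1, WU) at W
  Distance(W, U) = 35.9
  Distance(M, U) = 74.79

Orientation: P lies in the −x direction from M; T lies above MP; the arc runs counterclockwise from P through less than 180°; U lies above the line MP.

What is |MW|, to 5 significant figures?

43.617

Checks: |TW| = 12.30 ✓; ∠(TW, WU) = 90.00° ✓; |WU| = 35.90 ✓; |MU| = 74.79 ✓.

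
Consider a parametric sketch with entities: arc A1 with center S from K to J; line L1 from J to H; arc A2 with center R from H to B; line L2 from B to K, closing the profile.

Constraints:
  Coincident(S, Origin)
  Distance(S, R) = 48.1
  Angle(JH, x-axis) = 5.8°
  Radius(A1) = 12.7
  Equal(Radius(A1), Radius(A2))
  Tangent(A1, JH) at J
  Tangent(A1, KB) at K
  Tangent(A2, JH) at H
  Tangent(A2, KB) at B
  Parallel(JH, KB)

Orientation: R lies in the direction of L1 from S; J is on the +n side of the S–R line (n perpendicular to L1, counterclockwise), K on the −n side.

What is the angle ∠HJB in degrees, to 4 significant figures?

27.84°

The slot axis is L1's direction at 5.8°, so u = (cos 5.8°, sin 5.8°) = (0.9949, 0.1011) and n = (−sin 5.8°, cos 5.8°) = (-0.1011, 0.9949). S is at the origin and R lies 48.1 along u from S, so R = 48.1·u = (47.85, 4.861). Tangency of A1 to both parallel lines with radius 12.7 puts J and K at S ± 12.7·n: J = (-1.283, 12.63), K = (1.283, -12.63). Equal radii place H and B the same way about R: H = R + 12.7·n = (46.57, 17.50), B = R − 12.7·n = (49.14, -7.774). Then cos ∠HJB = JH·JB / (|JH||JB|), giving 27.84°.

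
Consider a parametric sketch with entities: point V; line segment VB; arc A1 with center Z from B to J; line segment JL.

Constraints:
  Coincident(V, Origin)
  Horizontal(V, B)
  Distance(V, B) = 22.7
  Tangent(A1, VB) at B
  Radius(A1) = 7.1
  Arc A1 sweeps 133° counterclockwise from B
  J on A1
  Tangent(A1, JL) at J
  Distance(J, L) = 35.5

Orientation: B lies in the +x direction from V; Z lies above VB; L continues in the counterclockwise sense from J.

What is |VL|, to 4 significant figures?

38.08

On A1, B sits at bearing -90° from Z; a 133° counterclockwise sweep puts J at bearing 43°, so J = Z + 7.1·(cos 43°, sin 43°) = (27.89, 11.94). Since A1 is tangent to JL there, ZJ ⟂ JL, so JL runs along (−sin 43°, cos 43°); with |JL| = 35.5, L = (3.682, 37.91). Then |VL| = |L − V| = 38.08.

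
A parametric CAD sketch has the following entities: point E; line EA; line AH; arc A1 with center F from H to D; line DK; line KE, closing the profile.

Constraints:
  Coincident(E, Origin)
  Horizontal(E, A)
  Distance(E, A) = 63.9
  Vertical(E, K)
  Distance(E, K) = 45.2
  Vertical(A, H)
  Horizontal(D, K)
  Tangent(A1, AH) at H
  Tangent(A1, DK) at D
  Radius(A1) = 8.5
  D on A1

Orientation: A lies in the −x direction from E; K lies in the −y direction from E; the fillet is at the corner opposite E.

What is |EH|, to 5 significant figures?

73.689

The virtual corner opposite E is at (-63.900, -45.200). The tangent condition forces FH to be normal to AH and the tangent condition forces FD to be normal to DK, with radius 8.5, so the center F sits 8.5 in from both sides at F = (-55.400, -36.700). That places the tangent points at H = (-63.900, -36.700) on AH and D = (-55.400, -45.200) on DK. Then |EH| = |H − E| = 73.689.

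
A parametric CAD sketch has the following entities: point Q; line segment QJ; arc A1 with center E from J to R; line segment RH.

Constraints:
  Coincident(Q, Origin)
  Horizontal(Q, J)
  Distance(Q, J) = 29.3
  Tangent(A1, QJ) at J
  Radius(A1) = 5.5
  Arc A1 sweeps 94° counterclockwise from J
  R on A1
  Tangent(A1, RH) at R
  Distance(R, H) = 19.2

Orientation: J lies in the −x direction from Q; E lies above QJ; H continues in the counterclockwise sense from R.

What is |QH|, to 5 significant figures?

35.490

Q is at the origin; Q and J share the same y with |QJ| = 29.3 and J on the −x side, so J = (-29.300, 0.0000). A1 meets QJ tangentially, so EJ is at right angles to QJ, so E = J + (0, 5.5) = (-29.300, 5.5000). On A1, J sits at bearing -90° from E; a 94° counterclockwise sweep puts R at bearing 4°, so R = E + 5.5·(cos 4°, sin 4°) = (-23.813, 5.8837). A1 meets RH tangentially, so ER is at right angles to RH, so RH runs along (−sin 4°, cos 4°); with |RH| = 19.2, H = (-25.153, 25.037). Then |QH| = |H − Q| = 35.490.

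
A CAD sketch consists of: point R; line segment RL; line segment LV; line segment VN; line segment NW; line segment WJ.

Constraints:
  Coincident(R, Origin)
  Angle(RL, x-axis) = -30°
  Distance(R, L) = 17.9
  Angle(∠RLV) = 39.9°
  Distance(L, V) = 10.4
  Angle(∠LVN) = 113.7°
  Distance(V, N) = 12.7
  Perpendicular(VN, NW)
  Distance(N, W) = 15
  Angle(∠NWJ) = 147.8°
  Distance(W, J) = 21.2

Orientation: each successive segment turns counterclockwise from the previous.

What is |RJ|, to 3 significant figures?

33.1

The perpendicularity gives NW at right angles to VN, so NW runs at -93.6°; with |NW| = 15.0, W = (-1.69, -13.4). ∠NWJ = 147.8° gives WJ at -61.4° from the x-axis; with |WJ| = 21.2, J = (8.46, -32.0). Then |RJ| = |J − R| = 33.1.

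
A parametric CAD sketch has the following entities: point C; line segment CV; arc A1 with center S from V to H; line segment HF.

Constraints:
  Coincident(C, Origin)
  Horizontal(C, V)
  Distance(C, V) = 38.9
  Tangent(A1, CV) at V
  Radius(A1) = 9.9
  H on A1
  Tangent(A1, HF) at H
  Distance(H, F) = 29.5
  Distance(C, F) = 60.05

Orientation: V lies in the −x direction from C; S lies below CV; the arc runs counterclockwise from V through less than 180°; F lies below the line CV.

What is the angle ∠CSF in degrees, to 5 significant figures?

114.26°

Checks: C.y = 0.00, V.y = 0.00 ✓; |SH| = 9.900 ✓; ∠(SH, HF) = 90.00° ✓; |HF| = 29.50 ✓; |CF| = 60.05 ✓.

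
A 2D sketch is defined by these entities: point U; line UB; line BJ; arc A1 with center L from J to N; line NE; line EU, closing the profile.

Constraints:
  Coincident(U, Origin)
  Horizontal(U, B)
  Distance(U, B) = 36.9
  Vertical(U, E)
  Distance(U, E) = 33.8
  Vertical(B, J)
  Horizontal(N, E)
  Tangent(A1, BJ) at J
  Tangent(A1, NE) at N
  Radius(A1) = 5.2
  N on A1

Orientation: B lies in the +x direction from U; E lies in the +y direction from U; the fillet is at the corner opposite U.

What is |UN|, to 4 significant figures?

46.34

U is at the origin; UB is horizontal with |UB| = 36.9 and B on the +x side, so B = (36.90, 0.000). U and E share the same x with |UE| = 33.8 and E on the +y side, so E = (0.000, 33.80). The virtual corner opposite U is at (36.90, 33.80). Since A1 is tangent to BJ there, LJ ⟂ BJ and A1 meets NE tangentially, so LN is at right angles to NE, with radius 5.2, so the center L sits 5.2 in from both sides at L = (31.70, 28.60). That places the tangent points at J = (36.90, 28.60) on BJ and N = (31.70, 33.80) on NE. Then |UN| = |N − U| = 46.34.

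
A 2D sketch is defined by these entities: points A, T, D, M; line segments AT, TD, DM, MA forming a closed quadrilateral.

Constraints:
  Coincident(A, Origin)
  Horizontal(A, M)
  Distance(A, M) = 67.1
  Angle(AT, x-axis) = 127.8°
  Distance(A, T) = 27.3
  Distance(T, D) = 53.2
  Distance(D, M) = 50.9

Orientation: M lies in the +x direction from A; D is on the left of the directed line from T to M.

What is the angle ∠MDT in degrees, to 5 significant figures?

112.50°

Checks: |AM| = 67.10 ✓; |AT| = 27.30 ✓; |TD| = 53.20 ✓; |DM| = 50.90 ✓.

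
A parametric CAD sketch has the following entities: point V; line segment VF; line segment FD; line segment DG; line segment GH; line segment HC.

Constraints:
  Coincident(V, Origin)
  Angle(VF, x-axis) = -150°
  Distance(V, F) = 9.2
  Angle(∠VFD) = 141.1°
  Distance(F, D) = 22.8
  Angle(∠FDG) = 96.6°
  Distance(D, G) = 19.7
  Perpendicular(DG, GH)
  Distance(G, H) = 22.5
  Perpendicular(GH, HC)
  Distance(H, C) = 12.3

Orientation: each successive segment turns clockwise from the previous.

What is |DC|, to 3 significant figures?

23.7

V is at the origin; VF runs at -150.0° with length 9.2, so F = (-7.97, -4.60). ∠VFD = 141.1° gives FD at 171° from the x-axis; with |FD| = 22.8, D = (-30.5, -1.07). ∠FDG = 96.6° gives DG at 87.7° from the x-axis; with |DG| = 19.7, G = (-29.7, 18.6). The perpendicularity gives GH at right angles to DG, so GH runs at -2.30°; with |GH| = 22.5, H = (-7.22, 17.7). GH ⟂ HC, so HC runs at -92.3°; with |HC| = 12.3, C = (-7.71, 5.42). Then |DC| = |C − D| = 23.7.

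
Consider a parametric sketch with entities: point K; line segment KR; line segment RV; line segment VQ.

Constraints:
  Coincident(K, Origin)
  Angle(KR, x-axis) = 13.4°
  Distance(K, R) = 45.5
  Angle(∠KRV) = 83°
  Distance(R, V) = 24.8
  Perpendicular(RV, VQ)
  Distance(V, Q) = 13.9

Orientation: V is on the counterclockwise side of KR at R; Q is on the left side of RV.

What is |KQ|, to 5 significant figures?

36.715

K is at the origin; KR runs at 13.4° with length 45.5, so R = 45.5·(cos 13.4°, sin 13.4°) = (44.261, 10.545). ∠KRV = 83.0°, so RV runs at 13.4° + (180° − 83.0°) = 110.40° from the x-axis; with |RV| = 24.8, V = R + 24.8·(cos 110.40°, sin 110.40°) = (35.617, 33.789). The perpendicularity gives VQ at right angles to RV; with |VQ| = 13.9 on the left of RV, Q = V + 13.9·(-0.93728, -0.34857) = (22.588, 28.944). Then |KQ| = |Q − K| = 36.715.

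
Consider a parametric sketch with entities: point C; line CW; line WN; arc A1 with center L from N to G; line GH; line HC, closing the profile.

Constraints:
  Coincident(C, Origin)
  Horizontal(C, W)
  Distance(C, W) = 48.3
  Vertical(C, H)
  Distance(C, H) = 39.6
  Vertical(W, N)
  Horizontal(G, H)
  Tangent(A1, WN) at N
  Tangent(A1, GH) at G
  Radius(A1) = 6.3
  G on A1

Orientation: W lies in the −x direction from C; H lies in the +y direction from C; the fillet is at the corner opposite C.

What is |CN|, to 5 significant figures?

58.667

C is at the origin; CW is horizontal with |CW| = 48.3 and W on the −x side, so W = (-48.300, 0.0000). C and H share the same x with |CH| = 39.6 and H on the +y side, so H = (0.0000, 39.600). The virtual corner opposite C is at (-48.300, 39.600). Tangency of A1 to WN means the radius LN is perpendicular to WN and A1 meets GH tangentially, so LG is at right angles to GH, with radius 6.3, so the center L sits 6.3 in from both sides at L = (-42.000, 33.300). That places the tangent points at N = (-48.300, 33.300) on WN and G = (-42.000, 39.600) on GH. Then |CN| = |N − C| = 58.667.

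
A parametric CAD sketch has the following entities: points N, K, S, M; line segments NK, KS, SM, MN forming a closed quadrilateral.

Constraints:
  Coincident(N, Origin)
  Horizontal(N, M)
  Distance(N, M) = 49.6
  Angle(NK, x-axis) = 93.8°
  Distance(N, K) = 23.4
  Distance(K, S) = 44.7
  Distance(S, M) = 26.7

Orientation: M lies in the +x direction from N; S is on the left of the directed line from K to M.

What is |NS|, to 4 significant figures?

50.26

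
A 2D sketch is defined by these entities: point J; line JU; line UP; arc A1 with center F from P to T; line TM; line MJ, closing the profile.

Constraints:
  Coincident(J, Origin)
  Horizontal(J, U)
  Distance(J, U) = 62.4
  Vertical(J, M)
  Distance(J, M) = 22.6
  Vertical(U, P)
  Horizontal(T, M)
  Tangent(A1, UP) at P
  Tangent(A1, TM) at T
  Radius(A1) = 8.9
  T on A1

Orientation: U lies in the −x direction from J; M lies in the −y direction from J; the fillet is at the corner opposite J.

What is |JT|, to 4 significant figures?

58.08

The virtual corner opposite J is at (-62.40, -22.60). Tangency of A1 to UP means the radius FP is perpendicular to UP and tangency of A1 to TM means the radius FT is perpendicular to TM, with radius 8.9, so the center F sits 8.9 in from both sides at F = (-53.50, -13.70). That places the tangent points at P = (-62.40, -13.70) on UP and T = (-53.50, -22.60) on TM. Then |JT| = |T − J| = 58.08.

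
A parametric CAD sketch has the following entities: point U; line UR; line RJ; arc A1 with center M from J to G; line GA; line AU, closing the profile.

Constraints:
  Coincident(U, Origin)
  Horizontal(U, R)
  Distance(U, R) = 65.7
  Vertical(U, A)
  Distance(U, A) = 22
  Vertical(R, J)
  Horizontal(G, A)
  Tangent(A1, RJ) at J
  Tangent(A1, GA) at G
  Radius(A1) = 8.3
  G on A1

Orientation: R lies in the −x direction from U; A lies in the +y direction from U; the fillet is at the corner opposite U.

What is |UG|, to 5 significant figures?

61.472

U is at the origin; UR is horizontal with |UR| = 65.7 and R on the −x side, so R = (-65.700, 0.0000). UA is vertical with |UA| = 22.0 and A on the +y side, so A = (0.0000, 22.000). The virtual corner opposite U is at (-65.700, 22.000). Tangency of A1 to RJ means the radius MJ is perpendicular to RJ and the tangent condition forces MG to be normal to GA, with radius 8.3, so the center M sits 8.3 in from both sides at M = (-57.400, 13.700). That places the tangent points at J = (-65.700, 13.700) on RJ and G = (-57.400, 22.000) on GA. Then |UG| = |G − U| = 61.472.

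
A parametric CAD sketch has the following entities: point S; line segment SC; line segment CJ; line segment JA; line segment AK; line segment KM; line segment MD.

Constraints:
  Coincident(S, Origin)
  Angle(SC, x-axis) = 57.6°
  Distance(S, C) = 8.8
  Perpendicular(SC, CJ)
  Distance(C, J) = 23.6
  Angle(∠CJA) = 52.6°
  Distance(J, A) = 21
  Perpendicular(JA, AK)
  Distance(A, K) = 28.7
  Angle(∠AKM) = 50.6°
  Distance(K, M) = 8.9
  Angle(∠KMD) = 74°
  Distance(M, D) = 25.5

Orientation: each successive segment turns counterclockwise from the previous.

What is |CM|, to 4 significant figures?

4.308

S is at the origin; SC runs at 57.6° with length 8.8, so C = (4.715, 7.430). SC ⟂ CJ, so CJ runs at 147.6°; with |CJ| = 23.6, J = (-15.21, 20.08). ∠CJA = 52.6° gives JA at -85.00° from the x-axis; with |JA| = 21.0, A = (-13.38, -0.8445). JA ⟂ AK, so AK runs at 5.000°; with |AK| = 28.7, K = (15.21, 1.657). ∠AKM = 50.6° gives KM at 134.4° from the x-axis; with |KM| = 8.9, M = (8.983, 8.016). Then |CM| = |M − C| = 4.308.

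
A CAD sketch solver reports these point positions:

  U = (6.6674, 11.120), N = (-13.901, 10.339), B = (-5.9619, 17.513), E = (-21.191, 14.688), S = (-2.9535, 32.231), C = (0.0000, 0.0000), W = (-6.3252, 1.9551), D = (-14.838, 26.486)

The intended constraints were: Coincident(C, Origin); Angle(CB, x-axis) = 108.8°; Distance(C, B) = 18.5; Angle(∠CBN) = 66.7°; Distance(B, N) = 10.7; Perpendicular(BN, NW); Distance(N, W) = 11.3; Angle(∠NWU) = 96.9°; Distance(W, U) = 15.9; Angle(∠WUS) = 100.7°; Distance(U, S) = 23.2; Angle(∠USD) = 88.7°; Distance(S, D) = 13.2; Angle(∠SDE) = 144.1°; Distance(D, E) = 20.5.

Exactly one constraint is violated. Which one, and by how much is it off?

Distance(D, E) = 20.5 — off by 7.10.

C = (0.00, 0.00) ✓; CB at 108.8° ✓; |CB| = 18.50 ✓; ∠CBN = 66.70° ✓; |BN| = 10.70 ✓; ∠(BN, NW) = 90.00° ✓; |NW| = 11.30 ✓; ∠NWU = 96.90° ✓; |WU| = 15.90 ✓; ∠WUS = 100.7° ✓; |US| = 23.20 ✓; ∠USD = 88.70° ✓; |SD| = 13.20 ✓; ∠SDE = 144.1° ✓; |DE| = 13.40 ✗.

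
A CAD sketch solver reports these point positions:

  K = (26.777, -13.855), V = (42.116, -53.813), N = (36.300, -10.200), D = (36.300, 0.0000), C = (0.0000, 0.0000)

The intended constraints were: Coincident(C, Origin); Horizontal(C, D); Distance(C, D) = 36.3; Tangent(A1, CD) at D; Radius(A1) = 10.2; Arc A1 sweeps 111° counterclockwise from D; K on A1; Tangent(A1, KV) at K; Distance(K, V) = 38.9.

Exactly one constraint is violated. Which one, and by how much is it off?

Distance(K, V) = 38.9 — off by 3.90.

C = (0.00, 0.00) ✓; C.y = 0.00, D.y = 0.00 ✓; |CD| = 36.30 ✓; ∠(ND, DC) = 90.00° ✓; |ND| = 10.20 ✓; bearing(N→K) − bearing(N→D) = 111.0° ✓; |NK| = 10.20 ✓; ∠(NK, KV) = 90.00° ✓; |KV| = 42.80 ✗.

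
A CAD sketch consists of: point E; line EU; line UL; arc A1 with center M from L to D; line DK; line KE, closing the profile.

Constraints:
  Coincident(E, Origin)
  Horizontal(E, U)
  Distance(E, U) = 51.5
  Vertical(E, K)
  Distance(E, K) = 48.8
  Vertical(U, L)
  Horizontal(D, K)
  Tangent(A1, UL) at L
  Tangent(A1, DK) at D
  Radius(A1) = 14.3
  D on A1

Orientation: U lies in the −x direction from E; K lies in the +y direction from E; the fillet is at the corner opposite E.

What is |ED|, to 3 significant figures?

61.4

The virtual corner opposite E is at (-51.5, 48.8). Since A1 is tangent to UL there, ML ⟂ UL and A1 meets DK tangentially, so MD is at right angles to DK, with radius 14.3, so the center M sits 14.3 in from both sides at M = (-37.2, 34.5). That places the tangent points at L = (-51.5, 34.5) on UL and D = (-37.2, 48.8) on DK. Then |ED| = |D − E| = 61.4.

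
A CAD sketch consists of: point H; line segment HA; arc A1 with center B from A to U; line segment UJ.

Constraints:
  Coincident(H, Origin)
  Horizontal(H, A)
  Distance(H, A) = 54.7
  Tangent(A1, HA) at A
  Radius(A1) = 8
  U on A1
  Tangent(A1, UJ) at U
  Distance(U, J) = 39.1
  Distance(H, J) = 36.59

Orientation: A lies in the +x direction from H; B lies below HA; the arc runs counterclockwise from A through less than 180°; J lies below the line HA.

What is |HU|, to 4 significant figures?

49.13

Checks: |BU| = 8.000 ✓; ∠(BU, UJ) = 90.00° ✓; |UJ| = 39.10 ✓; |HJ| = 36.59 ✓.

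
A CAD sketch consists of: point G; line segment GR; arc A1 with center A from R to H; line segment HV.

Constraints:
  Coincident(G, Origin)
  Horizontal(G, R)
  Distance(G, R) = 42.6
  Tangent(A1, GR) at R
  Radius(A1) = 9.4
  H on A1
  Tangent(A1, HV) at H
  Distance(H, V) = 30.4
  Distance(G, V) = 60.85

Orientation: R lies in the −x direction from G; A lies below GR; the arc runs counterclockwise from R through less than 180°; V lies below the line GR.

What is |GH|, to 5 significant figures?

53.024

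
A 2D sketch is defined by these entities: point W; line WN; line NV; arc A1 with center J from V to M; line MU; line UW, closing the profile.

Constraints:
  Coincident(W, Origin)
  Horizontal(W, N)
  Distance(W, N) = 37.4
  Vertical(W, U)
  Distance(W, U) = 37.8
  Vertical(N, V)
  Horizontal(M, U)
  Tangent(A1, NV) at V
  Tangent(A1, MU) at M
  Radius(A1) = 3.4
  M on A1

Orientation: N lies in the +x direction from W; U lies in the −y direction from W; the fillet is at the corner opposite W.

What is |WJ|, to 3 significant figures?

48.4

W is at the origin; WN is horizontal with |WN| = 37.4 and N on the +x side, so N = (37.4, 0.00). W and U share the same x with |WU| = 37.8 and U on the −y side, so U = (0.00, -37.8). The virtual corner opposite W is at (37.4, -37.8). Tangency of A1 to NV means the radius JV is perpendicular to NV and tangency of A1 to MU means the radius JM is perpendicular to MU, with radius 3.4, so the center J sits 3.4 in from both sides at J = (34.0, -34.4). Then |WJ| = |J − W| = 48.4.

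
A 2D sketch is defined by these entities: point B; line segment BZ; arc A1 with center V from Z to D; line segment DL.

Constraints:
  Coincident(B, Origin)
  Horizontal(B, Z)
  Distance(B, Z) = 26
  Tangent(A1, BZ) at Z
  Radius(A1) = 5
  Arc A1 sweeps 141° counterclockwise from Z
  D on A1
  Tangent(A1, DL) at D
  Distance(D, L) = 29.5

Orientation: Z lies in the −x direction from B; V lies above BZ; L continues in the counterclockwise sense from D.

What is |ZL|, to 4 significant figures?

33.83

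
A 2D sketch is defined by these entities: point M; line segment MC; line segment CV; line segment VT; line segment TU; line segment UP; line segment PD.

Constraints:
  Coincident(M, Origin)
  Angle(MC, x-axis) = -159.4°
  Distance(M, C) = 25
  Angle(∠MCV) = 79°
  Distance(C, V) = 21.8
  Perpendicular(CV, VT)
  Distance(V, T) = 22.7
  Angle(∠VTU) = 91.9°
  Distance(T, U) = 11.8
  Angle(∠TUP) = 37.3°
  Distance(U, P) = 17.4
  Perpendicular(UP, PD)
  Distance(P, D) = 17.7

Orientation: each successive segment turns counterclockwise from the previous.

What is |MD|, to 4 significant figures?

29.93

M is at the origin; MC runs at -159.4° with length 25.0, so C = (-23.40, -8.796). ∠MCV = 79.0° gives CV at -58.40° from the x-axis; with |CV| = 21.8, V = (-11.98, -27.36). The perpendicularity gives VT at right angles to CV, so VT runs at 31.60°; with |VT| = 22.7, T = (7.356, -15.47). ∠VTU = 91.9° gives TU at 119.7° from the x-axis; with |TU| = 11.8, U = (1.509, -5.219). ∠TUP = 37.3° gives UP at -97.60° from the x-axis; with |UP| = 17.4, P = (-0.7921, -22.47). The perpendicularity gives PD at right angles to UP, so PD runs at -7.600°; with |PD| = 17.7, D = (16.75, -24.81). Then |MD| = |D − M| = 29.93.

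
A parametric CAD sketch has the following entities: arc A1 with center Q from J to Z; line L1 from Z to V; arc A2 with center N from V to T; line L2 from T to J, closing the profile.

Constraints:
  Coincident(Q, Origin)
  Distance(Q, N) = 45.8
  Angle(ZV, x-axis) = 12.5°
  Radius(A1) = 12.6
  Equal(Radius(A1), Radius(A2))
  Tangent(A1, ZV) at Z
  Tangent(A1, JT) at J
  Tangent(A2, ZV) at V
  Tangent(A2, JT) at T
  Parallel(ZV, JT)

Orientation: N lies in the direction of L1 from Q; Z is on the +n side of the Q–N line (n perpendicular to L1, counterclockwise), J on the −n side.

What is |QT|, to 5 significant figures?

47.502

The slot axis is L1's direction at 12.5°, so u = (cos 12.5°, sin 12.5°) = (0.97630, 0.21644) and n = (−sin 12.5°, cos 12.5°) = (-0.21644, 0.97630). Q is at the origin and N lies 45.8 along u from Q, so N = 45.8·u = (44.714, 9.9129). Tangency of A1 to both parallel lines with radius 12.6 puts Z and J at Q ± 12.6·n: Z = (-2.7271, 12.301), J = (2.7271, -12.301). Equal radii place V and T the same way about N: V = N + 12.6·n = (41.987, 22.214), T = N − 12.6·n = (47.441, -2.3884). Then |QT| = |T − Q| = 47.502.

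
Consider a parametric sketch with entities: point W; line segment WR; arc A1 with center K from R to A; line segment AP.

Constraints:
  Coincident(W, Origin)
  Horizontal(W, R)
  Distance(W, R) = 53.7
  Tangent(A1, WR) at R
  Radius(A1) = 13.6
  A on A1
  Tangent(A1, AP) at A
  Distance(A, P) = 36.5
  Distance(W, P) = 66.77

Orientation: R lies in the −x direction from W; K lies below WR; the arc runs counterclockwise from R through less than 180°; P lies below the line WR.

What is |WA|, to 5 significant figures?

68.186

Checks: ∠(KR, RW) = 90.00° ✓; |KR| = 13.60 ✓; |KA| = 13.60 ✓; ∠(KA, AP) = 90.00° ✓; |AP| = 36.50 ✓; |WP| = 66.77 ✓.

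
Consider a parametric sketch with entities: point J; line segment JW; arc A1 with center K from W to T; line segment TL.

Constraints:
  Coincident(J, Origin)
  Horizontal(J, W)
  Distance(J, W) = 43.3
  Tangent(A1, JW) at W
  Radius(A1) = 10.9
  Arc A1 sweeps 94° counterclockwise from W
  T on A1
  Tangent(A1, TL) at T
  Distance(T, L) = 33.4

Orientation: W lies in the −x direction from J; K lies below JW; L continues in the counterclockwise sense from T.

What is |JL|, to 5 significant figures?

68.636

J is at the origin; J and W share the same y with |JW| = 43.3 and W on the −x side, so W = (-43.300, 0.0000). The tangent condition forces KW to be normal to JW, so K = W + (0, -10.9) = (-43.300, -10.900). On A1, W sits at bearing 90° from K; a 94° counterclockwise sweep puts T at bearing 184°, so T = K + 10.9·(cos 184°, sin 184°) = (-54.173, -11.660). The tangent condition forces KT to be normal to TL, so TL runs along (−sin 184°, cos 184°); with |TL| = 33.4, L = (-51.844, -44.979). Then |JL| = |L − J| = 68.636.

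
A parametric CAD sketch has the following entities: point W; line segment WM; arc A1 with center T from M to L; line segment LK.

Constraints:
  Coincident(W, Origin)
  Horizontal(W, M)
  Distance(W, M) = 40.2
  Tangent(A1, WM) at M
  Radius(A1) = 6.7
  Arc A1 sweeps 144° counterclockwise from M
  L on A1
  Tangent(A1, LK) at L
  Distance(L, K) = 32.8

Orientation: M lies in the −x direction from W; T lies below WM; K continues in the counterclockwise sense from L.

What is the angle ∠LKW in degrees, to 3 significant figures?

83.3°

W is at the origin; W and M share the same y with |WM| = 40.2 and M on the −x side, so M = (-40.2, 0.00). Since A1 is tangent to WM there, TM ⟂ WM, so T = M + (0, -6.7) = (-40.2, -6.70). On A1, M sits at bearing 90° from T; a 144° counterclockwise sweep puts L at bearing 234°, so L = T + 6.7·(cos 234°, sin 234°) = (-44.1, -12.1). Since A1 is tangent to LK there, TL ⟂ LK, so LK runs along (−sin 234°, cos 234°); with |LK| = 32.8, K = (-17.6, -31.4). Then cos ∠LKW = KL·KW / (|KL||KW|), giving 83.3°.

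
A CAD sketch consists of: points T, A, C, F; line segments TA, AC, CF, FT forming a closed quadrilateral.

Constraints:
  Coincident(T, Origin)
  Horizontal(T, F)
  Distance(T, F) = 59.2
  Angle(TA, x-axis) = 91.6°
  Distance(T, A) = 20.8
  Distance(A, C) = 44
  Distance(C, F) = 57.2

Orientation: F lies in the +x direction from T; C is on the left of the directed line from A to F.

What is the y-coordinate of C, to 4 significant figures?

50.33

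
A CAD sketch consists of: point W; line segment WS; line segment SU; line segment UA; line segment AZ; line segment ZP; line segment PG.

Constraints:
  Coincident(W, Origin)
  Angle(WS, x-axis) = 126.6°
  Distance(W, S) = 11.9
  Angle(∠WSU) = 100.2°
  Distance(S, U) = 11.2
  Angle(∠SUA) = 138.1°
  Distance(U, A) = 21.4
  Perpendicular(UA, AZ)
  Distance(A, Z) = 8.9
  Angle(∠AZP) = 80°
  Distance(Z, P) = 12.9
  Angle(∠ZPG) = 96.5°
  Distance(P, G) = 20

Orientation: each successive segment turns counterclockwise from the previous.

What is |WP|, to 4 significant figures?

15.36

UA ⟂ AZ, so AZ runs at -21.70°; with |AZ| = 8.9, Z = (-16.77, -18.60). ∠AZP = 80.0° gives ZP at 78.30° from the x-axis; with |ZP| = 12.9, P = (-14.15, -5.969). Then |WP| = |P − W| = 15.36.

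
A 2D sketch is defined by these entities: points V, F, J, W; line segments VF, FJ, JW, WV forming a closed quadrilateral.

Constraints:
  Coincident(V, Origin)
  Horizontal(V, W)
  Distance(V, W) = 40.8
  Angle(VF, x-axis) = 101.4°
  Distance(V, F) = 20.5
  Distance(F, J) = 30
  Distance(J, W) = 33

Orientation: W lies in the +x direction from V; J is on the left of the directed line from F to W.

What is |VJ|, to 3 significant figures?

37.9

V is at the origin; V and W share the same y with |VW| = 40.8 and W in +x, so W = (40.8, 0). VF runs at 101.4° with |VF| = 20.5, so F = (-4.05, 20.1). J is determined by |FJ| = 30.0 and |JW| = 33.0 together: it lies at the intersection of circle(F, 30.0) and circle(W, 33.0). With |FW| = 49.1, the foot of the radical line on FW is 22.7 from F and the perpendicular offset is √(30.0² − 22.7²) = 19.7. Taking the left-of-FW solution: J = (24.7, 28.8).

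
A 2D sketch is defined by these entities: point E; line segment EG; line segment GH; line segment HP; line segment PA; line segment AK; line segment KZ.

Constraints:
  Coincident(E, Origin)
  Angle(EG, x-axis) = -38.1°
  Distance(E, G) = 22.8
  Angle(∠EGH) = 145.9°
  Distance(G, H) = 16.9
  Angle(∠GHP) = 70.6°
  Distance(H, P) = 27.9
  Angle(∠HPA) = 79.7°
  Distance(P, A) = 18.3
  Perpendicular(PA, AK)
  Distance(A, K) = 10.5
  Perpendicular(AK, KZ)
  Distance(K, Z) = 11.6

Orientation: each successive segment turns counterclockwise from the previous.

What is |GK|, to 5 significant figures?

8.6856

E is at the origin; EG runs at -38.1° with length 22.8, so G = (17.942, -14.068). ∠EGH = 145.9° gives GH at -4.0000° from the x-axis; with |GH| = 16.9, H = (34.801, -15.247). ∠GHP = 70.6° gives HP at 105.40° from the x-axis; with |HP| = 27.9, P = (27.392, 11.651). ∠HPA = 79.7° gives PA at -154.30° from the x-axis; with |PA| = 18.3, A = (10.902, 3.7150). The perpendicularity gives AK at right angles to PA, so AK runs at -64.300°; with |AK| = 10.5, K = (15.456, -5.7463). Then |GK| = |K − G| = 8.6856.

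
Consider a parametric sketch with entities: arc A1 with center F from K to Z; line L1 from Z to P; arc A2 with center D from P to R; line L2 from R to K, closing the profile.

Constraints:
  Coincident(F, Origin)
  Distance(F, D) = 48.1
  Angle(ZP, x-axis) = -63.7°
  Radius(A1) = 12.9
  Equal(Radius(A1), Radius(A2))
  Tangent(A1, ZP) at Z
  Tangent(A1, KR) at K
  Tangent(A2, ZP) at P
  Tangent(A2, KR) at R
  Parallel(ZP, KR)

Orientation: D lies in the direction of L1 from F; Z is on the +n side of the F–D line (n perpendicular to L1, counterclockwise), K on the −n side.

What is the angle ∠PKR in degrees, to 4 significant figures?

28.21°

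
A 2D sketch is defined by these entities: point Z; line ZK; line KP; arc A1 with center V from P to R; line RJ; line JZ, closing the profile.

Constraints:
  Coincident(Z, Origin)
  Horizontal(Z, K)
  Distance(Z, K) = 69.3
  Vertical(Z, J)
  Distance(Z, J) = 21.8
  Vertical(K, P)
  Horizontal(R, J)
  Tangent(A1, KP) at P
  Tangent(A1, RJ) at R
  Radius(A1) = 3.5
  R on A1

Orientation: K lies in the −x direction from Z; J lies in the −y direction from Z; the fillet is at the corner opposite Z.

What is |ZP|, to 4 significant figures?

71.68

Z is at the origin; ZK is horizontal with |ZK| = 69.3 and K on the −x side, so K = (-69.30, 0.000). ZJ is vertical with |ZJ| = 21.8 and J on the −y side, so J = (0.000, -21.80). The virtual corner opposite Z is at (-69.30, -21.80). Tangency of A1 to KP means the radius VP is perpendicular to KP and since A1 is tangent to RJ there, VR ⟂ RJ, with radius 3.5, so the center V sits 3.5 in from both sides at V = (-65.80, -18.30). That places the tangent points at P = (-69.30, -18.30) on KP and R = (-65.80, -21.80) on RJ. Then |ZP| = |P − Z| = 71.68.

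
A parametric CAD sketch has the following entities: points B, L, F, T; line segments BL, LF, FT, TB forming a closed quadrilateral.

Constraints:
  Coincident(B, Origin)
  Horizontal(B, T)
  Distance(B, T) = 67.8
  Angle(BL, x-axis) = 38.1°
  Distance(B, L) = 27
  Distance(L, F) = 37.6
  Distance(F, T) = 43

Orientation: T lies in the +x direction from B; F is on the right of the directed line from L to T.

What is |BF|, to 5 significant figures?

35.808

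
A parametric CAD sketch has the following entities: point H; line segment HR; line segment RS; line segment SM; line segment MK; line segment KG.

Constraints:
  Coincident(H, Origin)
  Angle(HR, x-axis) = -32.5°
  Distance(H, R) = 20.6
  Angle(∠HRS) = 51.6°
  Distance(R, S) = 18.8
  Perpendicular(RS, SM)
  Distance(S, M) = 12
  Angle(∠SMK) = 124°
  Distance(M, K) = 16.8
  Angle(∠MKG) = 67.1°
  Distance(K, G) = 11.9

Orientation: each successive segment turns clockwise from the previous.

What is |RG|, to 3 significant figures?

10.1

∠SMK = 124.0° gives MK at 53.1° from the x-axis; with |MK| = 16.8, K = (5.77, 7.55). ∠MKG = 67.1° gives KG at -59.8° from the x-axis; with |KG| = 11.9, G = (11.8, -2.73). Then |RG| = |G − R| = 10.1.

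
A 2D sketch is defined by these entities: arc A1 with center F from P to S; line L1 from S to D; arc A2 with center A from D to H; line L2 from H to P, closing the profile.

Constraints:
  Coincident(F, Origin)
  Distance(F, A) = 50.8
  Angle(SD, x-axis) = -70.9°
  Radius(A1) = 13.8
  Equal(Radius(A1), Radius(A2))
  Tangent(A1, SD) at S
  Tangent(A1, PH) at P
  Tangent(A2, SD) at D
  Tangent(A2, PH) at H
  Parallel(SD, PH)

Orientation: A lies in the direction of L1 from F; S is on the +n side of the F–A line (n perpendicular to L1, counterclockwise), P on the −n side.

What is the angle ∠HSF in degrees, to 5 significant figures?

61.484°

The slot axis is L1's direction at -70.9°, so u = (cos -70.9°, sin -70.9°) = (0.32722, -0.94495) and n = (−sin -70.9°, cos -70.9°) = (0.94495, 0.32722). F is at the origin and A lies 50.8 along u from F, so A = 50.8·u = (16.623, -48.003). Tangency of A1 to both parallel lines with radius 13.8 puts S and P at F ± 13.8·n: S = (13.040, 4.5156), P = (-13.040, -4.5156). Equal radii place D and H the same way about A: D = A + 13.8·n = (29.663, -43.488), H = A − 13.8·n = (3.5824, -52.519). Then cos ∠HSF = SH·SF / (|SH||SF|), giving 61.484°.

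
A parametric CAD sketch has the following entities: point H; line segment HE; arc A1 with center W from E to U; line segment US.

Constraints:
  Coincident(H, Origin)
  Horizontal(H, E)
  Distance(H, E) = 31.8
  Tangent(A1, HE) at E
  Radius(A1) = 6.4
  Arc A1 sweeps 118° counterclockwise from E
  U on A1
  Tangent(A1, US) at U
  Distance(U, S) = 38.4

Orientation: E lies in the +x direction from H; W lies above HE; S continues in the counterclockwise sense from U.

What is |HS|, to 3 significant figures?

47.5

H is at the origin; H and E share the same y with |HE| = 31.8 and E on the +x side, so E = (31.8, 0.00). Tangency of A1 to HE means the radius WE is perpendicular to HE, so W = E + (0, 6.4) = (31.8, 6.40). On A1, E sits at bearing -90° from W; a 118° counterclockwise sweep puts U at bearing 28°, so U = W + 6.4·(cos 28°, sin 28°) = (37.5, 9.40). The tangent condition forces WU to be normal to US, so US runs along (−sin 28°, cos 28°); with |US| = 38.4, S = (19.4, 43.3). Then |HS| = |S − H| = 47.5.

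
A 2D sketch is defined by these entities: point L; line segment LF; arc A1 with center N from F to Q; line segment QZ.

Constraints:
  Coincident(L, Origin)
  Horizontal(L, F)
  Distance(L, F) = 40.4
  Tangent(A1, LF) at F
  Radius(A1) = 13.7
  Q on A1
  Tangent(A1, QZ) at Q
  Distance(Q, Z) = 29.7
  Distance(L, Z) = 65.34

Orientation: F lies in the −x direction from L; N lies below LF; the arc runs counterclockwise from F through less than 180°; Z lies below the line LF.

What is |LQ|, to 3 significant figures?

56.3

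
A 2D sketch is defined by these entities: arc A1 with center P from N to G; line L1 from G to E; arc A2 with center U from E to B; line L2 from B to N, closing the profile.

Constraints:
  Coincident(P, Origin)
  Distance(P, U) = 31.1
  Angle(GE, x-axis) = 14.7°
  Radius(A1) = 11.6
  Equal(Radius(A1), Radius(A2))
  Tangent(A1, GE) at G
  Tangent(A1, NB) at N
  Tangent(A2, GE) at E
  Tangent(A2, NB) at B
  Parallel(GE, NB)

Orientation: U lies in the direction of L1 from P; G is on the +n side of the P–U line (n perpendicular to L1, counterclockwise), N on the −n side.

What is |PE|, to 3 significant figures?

33.2

The slot axis is L1's direction at 14.7°, so u = (cos 14.7°, sin 14.7°) = (0.967, 0.254) and n = (−sin 14.7°, cos 14.7°) = (-0.254, 0.967). P is at the origin and U lies 31.1 along u from P, so U = 31.1·u = (30.1, 7.89). Tangency of A1 to both parallel lines with radius 11.6 puts G and N at P ± 11.6·n: G = (-2.94, 11.2), N = (2.94, -11.2). Equal radii place E and B the same way about U: E = U + 11.6·n = (27.1, 19.1), B = U − 11.6·n = (33.0, -3.33). Then |PE| = |E − P| = 33.2.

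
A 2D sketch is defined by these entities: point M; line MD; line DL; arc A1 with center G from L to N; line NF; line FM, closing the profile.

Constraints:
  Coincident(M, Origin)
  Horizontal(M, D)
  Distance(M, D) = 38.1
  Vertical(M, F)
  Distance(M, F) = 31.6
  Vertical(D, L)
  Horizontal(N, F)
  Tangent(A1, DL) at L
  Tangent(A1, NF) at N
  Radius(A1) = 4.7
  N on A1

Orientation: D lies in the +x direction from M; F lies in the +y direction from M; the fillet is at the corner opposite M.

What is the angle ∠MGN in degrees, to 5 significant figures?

128.85°

M is at the origin; M and D share the same y with |MD| = 38.1 and D on the +x side, so D = (38.100, 0.0000). MF is vertical with |MF| = 31.6 and F on the +y side, so F = (0.0000, 31.600). The virtual corner opposite M is at (38.100, 31.600). The tangent condition forces GL to be normal to DL and A1 meets NF tangentially, so GN is at right angles to NF, with radius 4.7, so the center G sits 4.7 in from both sides at G = (33.400, 26.900). That places the tangent points at L = (38.100, 26.900) on DL and N = (33.400, 31.600) on NF. Then cos ∠MGN = GM·GN / (|GM||GN|), giving 128.85°.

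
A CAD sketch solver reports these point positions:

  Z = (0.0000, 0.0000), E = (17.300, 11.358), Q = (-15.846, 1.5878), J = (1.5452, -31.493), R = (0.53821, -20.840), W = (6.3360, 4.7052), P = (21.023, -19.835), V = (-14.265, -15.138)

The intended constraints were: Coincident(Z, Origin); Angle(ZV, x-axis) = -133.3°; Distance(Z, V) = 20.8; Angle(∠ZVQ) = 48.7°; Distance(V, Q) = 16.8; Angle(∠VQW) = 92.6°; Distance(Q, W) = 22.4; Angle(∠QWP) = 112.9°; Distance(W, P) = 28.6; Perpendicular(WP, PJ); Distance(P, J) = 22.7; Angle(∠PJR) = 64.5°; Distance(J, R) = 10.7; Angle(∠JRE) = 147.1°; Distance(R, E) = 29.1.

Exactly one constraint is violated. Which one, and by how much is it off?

Distance(R, E) = 29.1 — off by 7.20.

Z = (0.00, 0.00) ✓; ZV at -133.3° ✓; |ZV| = 20.80 ✓; ∠ZVQ = 48.70° ✓; |VQ| = 16.80 ✓; ∠VQW = 92.60° ✓; |QW| = 22.40 ✓; ∠QWP = 112.9° ✓; |WP| = 28.60 ✓; ∠(WP, PJ) = 90.00° ✓; |PJ| = 22.70 ✓; ∠PJR = 64.50° ✓; |JR| = 10.70 ✓; ∠JRE = 147.1° ✓; |RE| = 36.30 ✗.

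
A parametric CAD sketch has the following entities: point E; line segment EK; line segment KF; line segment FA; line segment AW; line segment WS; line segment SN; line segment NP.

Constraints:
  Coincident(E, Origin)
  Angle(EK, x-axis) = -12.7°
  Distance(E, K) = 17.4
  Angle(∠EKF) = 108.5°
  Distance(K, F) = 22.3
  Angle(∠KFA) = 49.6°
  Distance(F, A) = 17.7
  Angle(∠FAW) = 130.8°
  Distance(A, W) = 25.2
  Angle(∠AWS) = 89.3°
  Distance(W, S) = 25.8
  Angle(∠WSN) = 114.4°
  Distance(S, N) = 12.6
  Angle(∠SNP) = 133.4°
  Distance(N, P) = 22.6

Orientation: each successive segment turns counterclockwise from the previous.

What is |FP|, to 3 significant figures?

9.59

∠WSN = 114.4° gives SN at 34.7° from the x-axis; with |SN| = 12.6, N = (30.3, -15.1). ∠SNP = 133.4° gives NP at 81.3° from the x-axis; with |NP| = 22.6, P = (33.8, 7.22). Then |FP| = |P − F| = 9.59.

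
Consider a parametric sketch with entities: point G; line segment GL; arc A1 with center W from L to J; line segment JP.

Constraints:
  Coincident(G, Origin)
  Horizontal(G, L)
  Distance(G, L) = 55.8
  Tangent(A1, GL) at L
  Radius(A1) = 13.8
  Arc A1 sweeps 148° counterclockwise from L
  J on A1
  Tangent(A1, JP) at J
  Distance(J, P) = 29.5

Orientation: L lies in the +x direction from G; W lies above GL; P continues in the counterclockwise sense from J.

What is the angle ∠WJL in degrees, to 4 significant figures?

16.00°

G is at the origin; GL is horizontal with |GL| = 55.8 and L on the +x side, so L = (55.80, 0.000). The tangent condition forces WL to be normal to GL, so W = L + (0, 13.8) = (55.80, 13.80). On A1, L sits at bearing -90° from W; a 148° counterclockwise sweep puts J at bearing 58°, so J = W + 13.8·(cos 58°, sin 58°) = (63.11, 25.50). Then cos ∠WJL = JW·JL / (|JW||JL|), giving 16.00°.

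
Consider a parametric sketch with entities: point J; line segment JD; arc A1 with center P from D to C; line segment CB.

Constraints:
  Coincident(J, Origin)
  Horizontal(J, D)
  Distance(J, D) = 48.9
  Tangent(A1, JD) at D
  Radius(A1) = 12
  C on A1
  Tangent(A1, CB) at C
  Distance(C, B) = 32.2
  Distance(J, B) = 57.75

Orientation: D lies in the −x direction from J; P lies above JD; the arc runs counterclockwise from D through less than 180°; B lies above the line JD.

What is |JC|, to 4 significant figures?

38.82

Checks: J = (0.00, 0.00) ✓; |PC| = 12.00 ✓; ∠(PC, CB) = 90.00° ✓; |CB| = 32.20 ✓; |JB| = 57.75 ✓.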